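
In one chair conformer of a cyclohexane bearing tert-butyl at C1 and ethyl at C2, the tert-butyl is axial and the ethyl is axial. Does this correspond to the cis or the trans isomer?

C1 and C2 have opposite parity, so their axial bonds point in opposite directions.
With opposite-parity carbons, two substituents on the same face are one axial and one equatorial; opposite faces give both axial or both equatorial.
Here the groups are axial/axial → opposite face → trans.

trans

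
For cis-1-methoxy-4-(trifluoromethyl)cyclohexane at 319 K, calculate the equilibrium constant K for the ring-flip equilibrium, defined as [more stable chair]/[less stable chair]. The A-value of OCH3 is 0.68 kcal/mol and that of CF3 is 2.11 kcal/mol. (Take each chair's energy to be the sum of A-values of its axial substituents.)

C1 and C4 have opposite parity, so for the cis isomer the two substituents are one axial and one equatorial in each chair.
Chair I (methoxy axial, trifluoromethyl equatorial): E = 0.68 kcal/mol; chair II (methoxy equatorial, trifluoromethyl axial): E = 2.11 kcal/mol.
ΔG = 1.43 kcal/mol between the two chairs.
K = exp(ΔG/RT) with R = 1.987×10⁻³ kcal mol⁻¹ K⁻¹ and T = 319 K gives K ≈ 9.55.

K ≈ 9.55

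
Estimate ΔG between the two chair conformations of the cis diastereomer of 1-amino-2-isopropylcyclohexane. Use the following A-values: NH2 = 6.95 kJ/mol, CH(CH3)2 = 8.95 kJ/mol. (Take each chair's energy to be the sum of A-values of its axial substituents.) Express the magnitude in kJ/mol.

C1 and C2 have opposite parity, so for the cis isomer the two substituents are one axial and one equatorial in each chair.
Chair I (amino axial, isopropyl equatorial): E = 6.95 kJ/mol.
Chair II (amino equatorial, isopropyl axial): E = 8.95 kJ/mol.
ΔE = 8.95 − 6.95 = 2.00 kJ/mol; chair I is more stable.

2.00 kJ/mol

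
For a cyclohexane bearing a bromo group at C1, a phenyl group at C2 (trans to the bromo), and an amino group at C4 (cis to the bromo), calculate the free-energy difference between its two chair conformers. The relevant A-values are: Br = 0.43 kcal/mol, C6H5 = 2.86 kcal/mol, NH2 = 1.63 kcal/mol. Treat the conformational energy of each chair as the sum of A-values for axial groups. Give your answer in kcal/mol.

1.66 kcal/mol

Chair I (bromo axial, phenyl axial, amino equatorial): E = 3.29 kcal/mol.
Chair II (bromo equatorial, phenyl equatorial, amino axial): E = 1.63 kcal/mol.
ΔE = 3.29 − 1.63 = 1.66 kcal/mol; chair II is more stable.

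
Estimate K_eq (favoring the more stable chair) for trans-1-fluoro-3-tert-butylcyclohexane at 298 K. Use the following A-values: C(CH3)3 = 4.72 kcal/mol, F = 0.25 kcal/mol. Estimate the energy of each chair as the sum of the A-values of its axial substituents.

C1 and C3 have the same parity, so for the trans isomer the two substituents are one axial and one equatorial in each chair.
Chair I (tert-butyl axial, fluoro equatorial): E = 4.72 kcal/mol; chair II (tert-butyl equatorial, fluoro axial): E = 0.25 kcal/mol.
ΔG = 4.47 kcal/mol between the two chairs.
K = exp(ΔG/RT) with R = 1.987×10⁻³ kcal mol⁻¹ K⁻¹ and T = 298 K gives K ≈ 1.9e+03.

K ≈ 1899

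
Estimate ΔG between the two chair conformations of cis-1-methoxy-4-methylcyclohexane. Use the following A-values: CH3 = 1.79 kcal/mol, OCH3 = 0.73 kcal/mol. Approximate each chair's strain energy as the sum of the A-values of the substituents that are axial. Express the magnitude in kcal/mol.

C1 and C4 have opposite parity, so for the cis isomer the two substituents are one axial and one equatorial in each chair.
Chair I (methyl axial, methoxy equatorial): E = 1.79 kcal/mol.
Chair II (methyl equatorial, methoxy axial): E = 0.73 kcal/mol.
ΔE = 1.79 − 0.73 = 1.06 kcal/mol; chair II is more stable.

1.06 kcal/mol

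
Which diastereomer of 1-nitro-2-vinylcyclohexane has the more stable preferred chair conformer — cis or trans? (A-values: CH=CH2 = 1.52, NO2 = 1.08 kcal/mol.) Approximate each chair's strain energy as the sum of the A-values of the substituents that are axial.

trans

At 1,2 positions (parity opposite): cis → (a,e or e,a); trans → (e,e or a,a).
Best chair for cis: E = 1.08 kcal/mol; best chair for trans: E = 0.00 kcal/mol.
The trans isomer is lower by 1.08 kcal/mol.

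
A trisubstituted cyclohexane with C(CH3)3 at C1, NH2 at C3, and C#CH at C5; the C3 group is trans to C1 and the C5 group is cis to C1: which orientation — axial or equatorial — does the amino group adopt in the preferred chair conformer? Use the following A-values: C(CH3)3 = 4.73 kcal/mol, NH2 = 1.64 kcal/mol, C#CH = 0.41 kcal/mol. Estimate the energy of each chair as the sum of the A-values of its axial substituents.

axial

Chair I (tert-butyl axial, amino equatorial, ethynyl axial): E = 5.14 kcal/mol.
Chair II (tert-butyl equatorial, amino axial, ethynyl equatorial): E = 1.64 kcal/mol.
Chair II is the more stable (lower-energy) conformer, and in that chair the amino group is axial.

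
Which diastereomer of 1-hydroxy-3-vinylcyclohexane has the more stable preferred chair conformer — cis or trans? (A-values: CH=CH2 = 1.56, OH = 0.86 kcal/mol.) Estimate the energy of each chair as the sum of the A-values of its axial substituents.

cis

At 1,3 positions (parity same): cis → (e,e or a,a); trans → (a,e or e,a).
Best chair for cis: E = 0.00 kcal/mol; best chair for trans: E = 0.86 kcal/mol.
The cis isomer is lower by 0.86 kcal/mol.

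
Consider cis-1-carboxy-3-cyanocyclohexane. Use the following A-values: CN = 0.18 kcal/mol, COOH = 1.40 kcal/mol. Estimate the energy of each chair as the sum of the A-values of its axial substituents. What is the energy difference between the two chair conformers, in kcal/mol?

C1 and C3 have the same parity, so for the cis isomer the two substituents are e,e in one chair and a,a in the other.
Chair I (cyano axial, carboxyl axial): E = 1.58 kcal/mol.
Chair II (cyano equatorial, carboxyl equatorial): E = 0.00 kcal/mol.
ΔE = 1.58 − 0.00 = 1.58 kcal/mol; chair II is more stable.

1.58 kcal/mol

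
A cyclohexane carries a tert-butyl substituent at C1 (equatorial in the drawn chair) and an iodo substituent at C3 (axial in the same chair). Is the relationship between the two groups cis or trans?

trans

C1 and C3 have the same parity, so their axial bonds point in the same direction.
With same-parity carbons, two substituents on the same face are both axial or both equatorial; opposite faces give one of each.
Here the groups are equatorial/axial → opposite face → trans.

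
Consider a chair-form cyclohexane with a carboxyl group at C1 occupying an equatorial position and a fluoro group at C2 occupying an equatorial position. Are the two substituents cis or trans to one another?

C1 and C2 have opposite parity, so their axial bonds point in opposite directions.
With opposite-parity carbons, two substituents on the same face are one axial and one equatorial; opposite faces give both axial or both equatorial.
Here the groups are equatorial/equatorial → opposite face → trans.

trans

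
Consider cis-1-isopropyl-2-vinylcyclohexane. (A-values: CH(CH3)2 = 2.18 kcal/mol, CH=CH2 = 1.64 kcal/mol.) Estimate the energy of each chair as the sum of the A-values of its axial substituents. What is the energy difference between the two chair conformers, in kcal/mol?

0.54 kcal/mol

C1 and C2 have opposite parity, so for the cis isomer the two substituents are one axial and one equatorial in each chair.
Chair I (isopropyl axial, vinyl equatorial): E = 2.18 kcal/mol.
Chair II (isopropyl equatorial, vinyl axial): E = 1.64 kcal/mol.
ΔE = 2.18 − 1.64 = 0.54 kcal/mol; chair II is more stable.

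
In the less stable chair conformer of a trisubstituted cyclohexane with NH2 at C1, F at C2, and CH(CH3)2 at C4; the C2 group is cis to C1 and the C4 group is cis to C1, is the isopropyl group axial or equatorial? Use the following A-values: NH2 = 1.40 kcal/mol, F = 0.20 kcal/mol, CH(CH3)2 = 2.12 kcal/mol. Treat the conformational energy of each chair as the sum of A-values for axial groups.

Chair I (amino axial, fluoro equatorial, isopropyl equatorial): E = 1.40 kcal/mol.
Chair II (amino equatorial, fluoro axial, isopropyl axial): E = 2.32 kcal/mol.
Chair II is the less stable (higher-energy) conformer, and in that chair the isopropyl group is axial.

axial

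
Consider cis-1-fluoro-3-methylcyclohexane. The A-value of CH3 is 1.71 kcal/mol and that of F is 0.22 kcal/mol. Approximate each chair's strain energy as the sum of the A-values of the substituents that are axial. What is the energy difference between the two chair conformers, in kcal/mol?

1.93 kcal/mol

C1 and C3 have the same parity, so for the cis isomer the two substituents are e,e in one chair and a,a in the other.
Chair I (methyl axial, fluoro axial): E = 1.93 kcal/mol.
Chair II (methyl equatorial, fluoro equatorial): E = 0.00 kcal/mol.
ΔE = 1.93 − 0.00 = 1.93 kcal/mol; chair II is more stable.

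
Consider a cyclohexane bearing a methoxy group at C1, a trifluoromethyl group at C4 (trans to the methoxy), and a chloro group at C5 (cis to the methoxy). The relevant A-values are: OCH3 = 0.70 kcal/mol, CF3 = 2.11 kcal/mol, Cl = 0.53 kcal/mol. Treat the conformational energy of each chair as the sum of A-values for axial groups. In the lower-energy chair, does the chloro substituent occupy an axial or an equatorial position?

Chair I (methoxy axial, trifluoromethyl axial, chloro axial): E = 3.34 kcal/mol.
Chair II (methoxy equatorial, trifluoromethyl equatorial, chloro equatorial): E = 0.00 kcal/mol.
Chair II is the more stable (lower-energy) conformer, and in that chair the chloro group is equatorial.

equatorial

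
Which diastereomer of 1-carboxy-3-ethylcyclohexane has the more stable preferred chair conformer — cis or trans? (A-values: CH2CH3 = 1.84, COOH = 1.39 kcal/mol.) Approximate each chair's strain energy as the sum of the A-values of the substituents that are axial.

At 1,3 positions (parity same): cis → (e,e or a,a); trans → (a,e or e,a).
Best chair for cis: E = 0.00 kcal/mol; best chair for trans: E = 1.39 kcal/mol.
The cis isomer is lower by 1.39 kcal/mol.

cis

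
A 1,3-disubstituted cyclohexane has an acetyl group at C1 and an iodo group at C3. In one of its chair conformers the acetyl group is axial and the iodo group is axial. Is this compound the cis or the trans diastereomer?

cis

C1 and C3 have the same parity, so their axial bonds point in the same direction.
With same-parity carbons, two substituents on the same face are both axial or both equatorial; opposite faces give one of each.
Here the groups are axial/axial → same face → cis.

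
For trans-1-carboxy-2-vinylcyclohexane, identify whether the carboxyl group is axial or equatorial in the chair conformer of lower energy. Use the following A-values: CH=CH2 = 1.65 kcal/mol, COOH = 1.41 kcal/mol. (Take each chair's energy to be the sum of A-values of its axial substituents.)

equatorial

C1 and C2 have opposite parity, so for the trans isomer the two substituents are e,e in one chair and a,a in the other.
Chair I (vinyl axial, carboxyl axial): E = 3.06 kcal/mol.
Chair II (vinyl equatorial, carboxyl equatorial): E = 0.00 kcal/mol.
Chair II is the more stable (lower-energy) conformer, and in that chair the carboxyl group is equatorial.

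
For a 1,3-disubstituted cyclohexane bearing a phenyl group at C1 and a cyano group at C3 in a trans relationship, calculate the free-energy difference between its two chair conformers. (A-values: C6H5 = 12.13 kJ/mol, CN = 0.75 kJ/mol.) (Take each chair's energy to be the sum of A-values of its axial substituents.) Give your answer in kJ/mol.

11.38 kJ/mol

C1 and C3 have the same parity, so for the trans isomer the two substituents are one axial and one equatorial in each chair.
Chair I (phenyl axial, cyano equatorial): E = 12.13 kJ/mol.
Chair II (phenyl equatorial, cyano axial): E = 0.75 kJ/mol.
ΔE = 12.13 − 0.75 = 11.38 kJ/mol; chair II is more stable.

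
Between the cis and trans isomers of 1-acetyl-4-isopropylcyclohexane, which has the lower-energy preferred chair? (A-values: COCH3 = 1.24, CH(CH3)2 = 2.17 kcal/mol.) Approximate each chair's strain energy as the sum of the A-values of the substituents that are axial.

At 1,4 positions (parity opposite): cis → (a,e or e,a); trans → (e,e or a,a).
Best chair for cis: E = 1.24 kcal/mol; best chair for trans: E = 0.00 kcal/mol.
The trans isomer is lower by 1.24 kcal/mol.

trans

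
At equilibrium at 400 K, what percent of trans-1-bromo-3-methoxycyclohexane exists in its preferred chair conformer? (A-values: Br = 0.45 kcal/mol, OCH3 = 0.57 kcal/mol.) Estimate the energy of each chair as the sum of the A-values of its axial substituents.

53.8%

C1 and C3 have the same parity, so for the trans isomer the two substituents are one axial and one equatorial in each chair.
Chair I (bromo axial, methoxy equatorial): E = 0.45 kcal/mol; chair II (bromo equatorial, methoxy axial): E = 0.57 kcal/mol.
ΔG = 0.12 kcal/mol between the two chairs.
K = exp(ΔG/RT) with R = 1.987×10⁻³ kcal mol⁻¹ K⁻¹ and T = 400 K gives K ≈ 1.16.
Fraction in the lower-energy chair = K/(K+1) = 53.8%.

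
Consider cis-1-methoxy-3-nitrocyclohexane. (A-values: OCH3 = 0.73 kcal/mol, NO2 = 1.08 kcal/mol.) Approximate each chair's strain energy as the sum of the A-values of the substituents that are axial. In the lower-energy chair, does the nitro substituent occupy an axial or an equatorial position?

equatorial

C1 and C3 have the same parity, so for the cis isomer the two substituents are e,e in one chair and a,a in the other.
Chair I (methoxy axial, nitro axial): E = 1.81 kcal/mol.
Chair II (methoxy equatorial, nitro equatorial): E = 0.00 kcal/mol.
Chair II is the more stable (lower-energy) conformer, and in that chair the nitro group is equatorial.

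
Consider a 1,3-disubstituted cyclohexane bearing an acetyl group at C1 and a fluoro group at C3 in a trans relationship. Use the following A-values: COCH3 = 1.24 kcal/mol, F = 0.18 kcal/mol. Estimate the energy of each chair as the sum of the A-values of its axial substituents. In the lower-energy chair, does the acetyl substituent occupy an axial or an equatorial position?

equatorial

C1 and C3 have the same parity, so for the trans isomer the two substituents are one axial and one equatorial in each chair.
Chair I (acetyl axial, fluoro equatorial): E = 1.24 kcal/mol.
Chair II (acetyl equatorial, fluoro axial): E = 0.18 kcal/mol.
Chair II is the more stable (lower-energy) conformer, and in that chair the acetyl group is equatorial.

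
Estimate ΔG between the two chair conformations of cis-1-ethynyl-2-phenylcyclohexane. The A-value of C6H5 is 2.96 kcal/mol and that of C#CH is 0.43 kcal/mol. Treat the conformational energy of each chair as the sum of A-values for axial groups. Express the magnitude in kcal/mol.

C1 and C2 have opposite parity, so for the cis isomer the two substituents are one axial and one equatorial in each chair.
Chair I (phenyl axial, ethynyl equatorial): E = 2.96 kcal/mol.
Chair II (phenyl equatorial, ethynyl axial): E = 0.43 kcal/mol.
ΔE = 2.96 − 0.43 = 2.53 kcal/mol; chair II is more stable.

2.53 kcal/mol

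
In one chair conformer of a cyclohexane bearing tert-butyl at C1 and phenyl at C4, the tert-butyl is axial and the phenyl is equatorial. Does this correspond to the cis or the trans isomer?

cis

C1 and C4 have opposite parity, so their axial bonds point in opposite directions.
With opposite-parity carbons, two substituents on the same face are one axial and one equatorial; opposite faces give both axial or both equatorial.
Here the groups are axial/equatorial → same face → cis.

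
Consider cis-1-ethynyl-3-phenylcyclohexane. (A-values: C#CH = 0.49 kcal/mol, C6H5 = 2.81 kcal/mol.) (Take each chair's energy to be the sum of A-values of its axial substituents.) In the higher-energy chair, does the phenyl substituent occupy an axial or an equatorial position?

axial

C1 and C3 have the same parity, so for the cis isomer the two substituents are e,e in one chair and a,a in the other.
Chair I (ethynyl axial, phenyl axial): E = 3.30 kcal/mol.
Chair II (ethynyl equatorial, phenyl equatorial): E = 0.00 kcal/mol.
Chair I is the less stable (higher-energy) conformer, and in that chair the phenyl group is axial.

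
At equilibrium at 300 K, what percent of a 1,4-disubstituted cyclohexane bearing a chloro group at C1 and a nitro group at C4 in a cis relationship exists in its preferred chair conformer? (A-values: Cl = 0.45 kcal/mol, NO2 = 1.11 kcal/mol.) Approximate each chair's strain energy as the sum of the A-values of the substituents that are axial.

75.2%

C1 and C4 have opposite parity, so for the cis isomer the two substituents are one axial and one equatorial in each chair.
Chair I (chloro axial, nitro equatorial): E = 0.45 kcal/mol; chair II (chloro equatorial, nitro axial): E = 1.11 kcal/mol.
ΔG = 0.66 kcal/mol between the two chairs.
K = exp(ΔG/RT) with R = 1.987×10⁻³ kcal mol⁻¹ K⁻¹ and T = 300 K gives K ≈ 3.03.
Fraction in the lower-energy chair = K/(K+1) = 75.2%.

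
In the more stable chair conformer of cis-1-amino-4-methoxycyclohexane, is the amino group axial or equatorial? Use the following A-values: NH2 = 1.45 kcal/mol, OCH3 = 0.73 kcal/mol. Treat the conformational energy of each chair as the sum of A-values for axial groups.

C1 and C4 have opposite parity, so for the cis isomer the two substituents are one axial and one equatorial in each chair.
Chair I (amino axial, methoxy equatorial): E = 1.45 kcal/mol.
Chair II (amino equatorial, methoxy axial): E = 0.73 kcal/mol.
Chair II is the more stable (lower-energy) conformer, and in that chair the amino group is equatorial.

equatorial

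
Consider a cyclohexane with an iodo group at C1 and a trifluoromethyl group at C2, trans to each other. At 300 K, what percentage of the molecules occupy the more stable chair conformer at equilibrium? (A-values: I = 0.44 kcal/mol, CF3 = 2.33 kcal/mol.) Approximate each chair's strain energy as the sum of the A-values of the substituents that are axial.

99.0%

C1 and C2 have opposite parity, so for the trans isomer the two substituents are e,e in one chair and a,a in the other.
Chair I (iodo axial, trifluoromethyl axial): E = 2.77 kcal/mol; chair II (iodo equatorial, trifluoromethyl equatorial): E = 0.00 kcal/mol.
ΔG = 2.77 kcal/mol between the two chairs.
K = exp(ΔG/RT) with R = 1.987×10⁻³ kcal mol⁻¹ K⁻¹ and T = 300 K gives K ≈ 104.
Fraction in the lower-energy chair = K/(K+1) = 99.0%.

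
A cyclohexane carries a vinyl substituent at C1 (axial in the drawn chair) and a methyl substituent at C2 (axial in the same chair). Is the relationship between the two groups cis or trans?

trans

C1 and C2 have opposite parity, so their axial bonds point in opposite directions.
With opposite-parity carbons, two substituents on the same face are one axial and one equatorial; opposite faces give both axial or both equatorial.
Here the groups are axial/axial → opposite face → trans.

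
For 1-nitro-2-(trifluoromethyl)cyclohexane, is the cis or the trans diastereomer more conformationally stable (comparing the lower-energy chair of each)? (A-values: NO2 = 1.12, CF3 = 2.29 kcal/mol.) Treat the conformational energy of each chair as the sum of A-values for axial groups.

At 1,2 positions (parity opposite): cis → (a,e or e,a); trans → (e,e or a,a).
Best chair for cis: E = 1.12 kcal/mol; best chair for trans: E = 0.00 kcal/mol.
The trans isomer is lower by 1.12 kcal/mol.

trans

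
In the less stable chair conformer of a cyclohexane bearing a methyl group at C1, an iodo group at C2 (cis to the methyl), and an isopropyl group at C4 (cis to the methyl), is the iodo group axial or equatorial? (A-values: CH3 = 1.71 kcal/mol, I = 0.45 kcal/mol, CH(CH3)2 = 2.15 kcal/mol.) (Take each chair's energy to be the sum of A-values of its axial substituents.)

Chair I (methyl axial, iodo equatorial, isopropyl equatorial): E = 1.71 kcal/mol.
Chair II (methyl equatorial, iodo axial, isopropyl axial): E = 2.60 kcal/mol.
Chair II is the less stable (higher-energy) conformer, and in that chair the iodo group is axial.

axial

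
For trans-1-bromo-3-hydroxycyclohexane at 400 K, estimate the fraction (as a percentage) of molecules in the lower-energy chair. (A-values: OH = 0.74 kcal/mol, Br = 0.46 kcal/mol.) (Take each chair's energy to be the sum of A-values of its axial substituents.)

C1 and C3 have the same parity, so for the trans isomer the two substituents are one axial and one equatorial in each chair.
Chair I (hydroxyl axial, bromo equatorial): E = 0.74 kcal/mol; chair II (hydroxyl equatorial, bromo axial): E = 0.46 kcal/mol.
ΔG = 0.28 kcal/mol between the two chairs.
K = exp(ΔG/RT) with R = 1.987×10⁻³ kcal mol⁻¹ K⁻¹ and T = 400 K gives K ≈ 1.42.
Fraction in the lower-energy chair = K/(K+1) = 58.7%.

58.7%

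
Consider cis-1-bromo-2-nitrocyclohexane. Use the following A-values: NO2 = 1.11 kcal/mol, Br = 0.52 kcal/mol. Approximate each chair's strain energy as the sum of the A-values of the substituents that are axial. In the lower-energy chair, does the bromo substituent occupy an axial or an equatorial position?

axial

C1 and C2 have opposite parity, so for the cis isomer the two substituents are one axial and one equatorial in each chair.
Chair I (nitro axial, bromo equatorial): E = 1.11 kcal/mol.
Chair II (nitro equatorial, bromo axial): E = 0.52 kcal/mol.
Chair II is the more stable (lower-energy) conformer, and in that chair the bromo group is axial.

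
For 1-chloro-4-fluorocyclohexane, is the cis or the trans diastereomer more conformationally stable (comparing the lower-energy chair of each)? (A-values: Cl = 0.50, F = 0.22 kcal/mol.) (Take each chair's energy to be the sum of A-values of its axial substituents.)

At 1,4 positions (parity opposite): cis → (a,e or e,a); trans → (e,e or a,a).
Best chair for cis: E = 0.22 kcal/mol; best chair for trans: E = 0.00 kcal/mol.
The trans isomer is lower by 0.22 kcal/mol.

trans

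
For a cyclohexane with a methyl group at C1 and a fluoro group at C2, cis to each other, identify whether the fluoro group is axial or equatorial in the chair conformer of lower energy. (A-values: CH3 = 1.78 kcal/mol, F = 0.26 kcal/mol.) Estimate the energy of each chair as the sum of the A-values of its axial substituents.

axial

C1 and C2 have opposite parity, so for the cis isomer the two substituents are one axial and one equatorial in each chair.
Chair I (methyl axial, fluoro equatorial): E = 1.78 kcal/mol.
Chair II (methyl equatorial, fluoro axial): E = 0.26 kcal/mol.
Chair II is the more stable (lower-energy) conformer, and in that chair the fluoro group is axial.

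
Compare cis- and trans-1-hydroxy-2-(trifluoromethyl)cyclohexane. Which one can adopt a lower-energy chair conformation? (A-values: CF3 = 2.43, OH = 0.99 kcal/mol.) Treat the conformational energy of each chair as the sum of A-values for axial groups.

trans

At 1,2 positions (parity opposite): cis → (a,e or e,a); trans → (e,e or a,a).
Best chair for cis: E = 0.99 kcal/mol; best chair for trans: E = 0.00 kcal/mol.
The trans isomer is lower by 0.99 kcal/mol.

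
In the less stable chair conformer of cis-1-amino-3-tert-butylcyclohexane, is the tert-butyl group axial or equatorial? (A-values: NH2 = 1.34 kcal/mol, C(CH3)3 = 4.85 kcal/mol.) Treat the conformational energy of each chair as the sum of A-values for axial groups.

C1 and C3 have the same parity, so for the cis isomer the two substituents are e,e in one chair and a,a in the other.
Chair I (amino axial, tert-butyl axial): E = 6.19 kcal/mol.
Chair II (amino equatorial, tert-butyl equatorial): E = 0.00 kcal/mol.
Chair I is the less stable (higher-energy) conformer, and in that chair the tert-butyl group is axial.

axial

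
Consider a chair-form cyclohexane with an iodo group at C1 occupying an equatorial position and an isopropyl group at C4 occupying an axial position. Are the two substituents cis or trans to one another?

cis

C1 and C4 have opposite parity, so their axial bonds point in opposite directions.
With opposite-parity carbons, two substituents on the same face are one axial and one equatorial; opposite faces give both axial or both equatorial.
Here the groups are equatorial/axial → same face → cis.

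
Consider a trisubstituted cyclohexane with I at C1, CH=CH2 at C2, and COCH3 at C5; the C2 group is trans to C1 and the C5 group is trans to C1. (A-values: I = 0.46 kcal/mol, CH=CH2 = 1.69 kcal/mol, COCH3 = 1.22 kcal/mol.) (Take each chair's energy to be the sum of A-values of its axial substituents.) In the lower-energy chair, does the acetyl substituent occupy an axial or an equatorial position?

Chair I (iodo axial, vinyl axial, acetyl equatorial): E = 2.15 kcal/mol.
Chair II (iodo equatorial, vinyl equatorial, acetyl axial): E = 1.22 kcal/mol.
Chair II is the more stable (lower-energy) conformer, and in that chair the acetyl group is axial.

axial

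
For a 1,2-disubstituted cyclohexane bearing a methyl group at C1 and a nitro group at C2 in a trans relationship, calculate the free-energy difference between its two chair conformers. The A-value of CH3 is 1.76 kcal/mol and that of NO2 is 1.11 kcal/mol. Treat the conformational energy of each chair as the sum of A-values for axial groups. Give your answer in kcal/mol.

C1 and C2 have opposite parity, so for the trans isomer the two substituents are e,e in one chair and a,a in the other.
Chair I (methyl axial, nitro axial): E = 2.87 kcal/mol.
Chair II (methyl equatorial, nitro equatorial): E = 0.00 kcal/mol.
ΔE = 2.87 − 0.00 = 2.87 kcal/mol; chair II is more stable.

2.87 kcal/mol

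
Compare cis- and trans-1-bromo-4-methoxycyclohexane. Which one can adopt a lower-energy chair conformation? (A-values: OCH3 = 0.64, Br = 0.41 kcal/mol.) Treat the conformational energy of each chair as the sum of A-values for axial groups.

trans

At 1,4 positions (parity opposite): cis → (a,e or e,a); trans → (e,e or a,a).
Best chair for cis: E = 0.41 kcal/mol; best chair for trans: E = 0.00 kcal/mol.
The trans isomer is lower by 0.41 kcal/mol.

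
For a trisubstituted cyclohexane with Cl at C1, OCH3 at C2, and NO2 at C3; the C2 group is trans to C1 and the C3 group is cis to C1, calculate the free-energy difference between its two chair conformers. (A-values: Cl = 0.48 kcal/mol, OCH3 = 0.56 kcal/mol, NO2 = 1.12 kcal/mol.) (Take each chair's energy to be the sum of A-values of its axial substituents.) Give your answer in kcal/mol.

Chair I (chloro axial, methoxy axial, nitro axial): E = 2.16 kcal/mol.
Chair II (chloro equatorial, methoxy equatorial, nitro equatorial): E = 0.00 kcal/mol.
ΔE = 2.16 − 0.00 = 2.16 kcal/mol; chair II is more stable.

2.16 kcal/mol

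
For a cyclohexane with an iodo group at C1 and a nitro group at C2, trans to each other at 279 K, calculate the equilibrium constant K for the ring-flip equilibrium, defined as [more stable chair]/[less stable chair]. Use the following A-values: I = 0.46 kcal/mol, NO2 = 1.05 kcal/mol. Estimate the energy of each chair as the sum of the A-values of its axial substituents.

C1 and C2 have opposite parity, so for the trans isomer the two substituents are e,e in one chair and a,a in the other.
Chair I (iodo axial, nitro axial): E = 1.51 kcal/mol; chair II (iodo equatorial, nitro equatorial): E = 0.00 kcal/mol.
ΔG = 1.51 kcal/mol between the two chairs.
K = exp(ΔG/RT) with R = 1.987×10⁻³ kcal mol⁻¹ K⁻¹ and T = 279 K gives K ≈ 15.2.

K ≈ 15.2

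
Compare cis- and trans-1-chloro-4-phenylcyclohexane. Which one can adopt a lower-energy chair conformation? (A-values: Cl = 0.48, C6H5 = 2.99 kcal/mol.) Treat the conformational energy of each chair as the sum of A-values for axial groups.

At 1,4 positions (parity opposite): cis → (a,e or e,a); trans → (e,e or a,a).
Best chair for cis: E = 0.48 kcal/mol; best chair for trans: E = 0.00 kcal/mol.
The trans isomer is lower by 0.48 kcal/mol.

trans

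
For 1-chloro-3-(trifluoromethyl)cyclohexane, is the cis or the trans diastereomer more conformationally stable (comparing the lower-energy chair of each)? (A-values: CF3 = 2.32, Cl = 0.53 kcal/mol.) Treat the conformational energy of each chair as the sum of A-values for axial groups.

At 1,3 positions (parity same): cis → (e,e or a,a); trans → (a,e or e,a).
Best chair for cis: E = 0.00 kcal/mol; best chair for trans: E = 0.53 kcal/mol.
The cis isomer is lower by 0.53 kcal/mol.

cis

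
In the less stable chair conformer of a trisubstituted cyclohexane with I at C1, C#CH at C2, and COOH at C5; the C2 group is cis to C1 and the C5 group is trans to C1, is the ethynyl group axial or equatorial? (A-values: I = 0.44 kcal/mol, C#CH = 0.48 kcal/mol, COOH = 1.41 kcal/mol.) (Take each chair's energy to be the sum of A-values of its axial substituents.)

axial

Chair I (iodo axial, ethynyl equatorial, carboxyl equatorial): E = 0.44 kcal/mol.
Chair II (iodo equatorial, ethynyl axial, carboxyl axial): E = 1.89 kcal/mol.
Chair II is the less stable (higher-energy) conformer, and in that chair the ethynyl group is axial.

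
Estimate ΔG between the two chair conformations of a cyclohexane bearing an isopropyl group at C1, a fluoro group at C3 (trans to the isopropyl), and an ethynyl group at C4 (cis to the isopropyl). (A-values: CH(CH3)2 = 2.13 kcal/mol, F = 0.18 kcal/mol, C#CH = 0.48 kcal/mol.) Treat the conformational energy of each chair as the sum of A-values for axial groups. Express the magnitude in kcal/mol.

Chair I (isopropyl axial, fluoro equatorial, ethynyl equatorial): E = 2.13 kcal/mol.
Chair II (isopropyl equatorial, fluoro axial, ethynyl axial): E = 0.66 kcal/mol.
ΔE = 2.13 − 0.66 = 1.47 kcal/mol; chair II is more stable.

1.47 kcal/mol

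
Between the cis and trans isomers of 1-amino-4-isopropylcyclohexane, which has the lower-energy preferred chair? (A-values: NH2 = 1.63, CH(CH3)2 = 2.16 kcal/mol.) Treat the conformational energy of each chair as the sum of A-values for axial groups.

At 1,4 positions (parity opposite): cis → (a,e or e,a); trans → (e,e or a,a).
Best chair for cis: E = 1.63 kcal/mol; best chair for trans: E = 0.00 kcal/mol.
The trans isomer is lower by 1.63 kcal/mol.

trans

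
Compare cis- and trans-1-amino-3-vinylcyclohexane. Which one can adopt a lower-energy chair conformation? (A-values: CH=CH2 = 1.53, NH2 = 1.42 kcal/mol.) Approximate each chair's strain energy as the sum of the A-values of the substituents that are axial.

At 1,3 positions (parity same): cis → (e,e or a,a); trans → (a,e or e,a).
Best chair for cis: E = 0.00 kcal/mol; best chair for trans: E = 1.42 kcal/mol.
The cis isomer is lower by 1.42 kcal/mol.

cis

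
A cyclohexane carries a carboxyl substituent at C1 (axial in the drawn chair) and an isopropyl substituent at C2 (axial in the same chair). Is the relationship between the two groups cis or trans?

trans

C1 and C2 have opposite parity, so their axial bonds point in opposite directions.
With opposite-parity carbons, two substituents on the same face are one axial and one equatorial; opposite faces give both axial or both equatorial.
Here the groups are axial/axial → opposite face → trans.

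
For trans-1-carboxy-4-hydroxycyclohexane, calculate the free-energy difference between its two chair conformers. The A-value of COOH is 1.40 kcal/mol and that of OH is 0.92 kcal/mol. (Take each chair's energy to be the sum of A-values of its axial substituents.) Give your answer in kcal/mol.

2.32 kcal/mol

C1 and C4 have opposite parity, so for the trans isomer the two substituents are e,e in one chair and a,a in the other.
Chair I (carboxyl axial, hydroxyl axial): E = 2.32 kcal/mol.
Chair II (carboxyl equatorial, hydroxyl equatorial): E = 0.00 kcal/mol.
ΔE = 2.32 − 0.00 = 2.32 kcal/mol; chair II is more stable.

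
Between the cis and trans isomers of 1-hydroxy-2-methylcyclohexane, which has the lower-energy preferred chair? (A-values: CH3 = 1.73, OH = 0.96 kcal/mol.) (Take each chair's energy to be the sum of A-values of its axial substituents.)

At 1,2 positions (parity opposite): cis → (a,e or e,a); trans → (e,e or a,a).
Best chair for cis: E = 0.96 kcal/mol; best chair for trans: E = 0.00 kcal/mol.
The trans isomer is lower by 0.96 kcal/mol.

trans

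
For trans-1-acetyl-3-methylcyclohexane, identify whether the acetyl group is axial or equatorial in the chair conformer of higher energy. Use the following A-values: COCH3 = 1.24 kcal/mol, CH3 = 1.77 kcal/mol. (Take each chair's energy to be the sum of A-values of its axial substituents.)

C1 and C3 have the same parity, so for the trans isomer the two substituents are one axial and one equatorial in each chair.
Chair I (acetyl axial, methyl equatorial): E = 1.24 kcal/mol.
Chair II (acetyl equatorial, methyl axial): E = 1.77 kcal/mol.
Chair II is the less stable (higher-energy) conformer, and in that chair the acetyl group is equatorial.

equatorial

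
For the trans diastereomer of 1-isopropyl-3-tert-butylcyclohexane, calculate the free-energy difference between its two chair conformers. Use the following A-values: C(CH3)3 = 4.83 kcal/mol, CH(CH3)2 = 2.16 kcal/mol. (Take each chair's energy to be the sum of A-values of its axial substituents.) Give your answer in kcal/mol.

2.67 kcal/mol

C1 and C3 have the same parity, so for the trans isomer the two substituents are one axial and one equatorial in each chair.
Chair I (tert-butyl axial, isopropyl equatorial): E = 4.83 kcal/mol.
Chair II (tert-butyl equatorial, isopropyl axial): E = 2.16 kcal/mol.
ΔE = 4.83 − 2.16 = 2.67 kcal/mol; chair II is more stable.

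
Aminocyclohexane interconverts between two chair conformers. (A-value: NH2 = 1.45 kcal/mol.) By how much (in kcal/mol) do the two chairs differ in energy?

A monosubstituted cyclohexane has one chair with the amino group axial (E = A = 1.45 kcal/mol) and one with it equatorial (E = 0).
ΔE = 1.45 − 0 = 1.45 kcal/mol.

1.45 kcal/mol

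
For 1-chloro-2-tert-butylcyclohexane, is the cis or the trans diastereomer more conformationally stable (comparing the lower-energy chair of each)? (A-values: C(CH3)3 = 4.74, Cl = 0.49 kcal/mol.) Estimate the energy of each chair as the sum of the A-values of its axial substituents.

At 1,2 positions (parity opposite): cis → (a,e or e,a); trans → (e,e or a,a).
Best chair for cis: E = 0.49 kcal/mol; best chair for trans: E = 0.00 kcal/mol.
The trans isomer is lower by 0.49 kcal/mol.

trans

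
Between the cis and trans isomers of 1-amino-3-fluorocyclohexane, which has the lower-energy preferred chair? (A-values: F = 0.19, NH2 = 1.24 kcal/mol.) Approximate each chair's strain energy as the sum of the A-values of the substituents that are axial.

At 1,3 positions (parity same): cis → (e,e or a,a); trans → (a,e or e,a).
Best chair for cis: E = 0.00 kcal/mol; best chair for trans: E = 0.19 kcal/mol.
The cis isomer is lower by 0.19 kcal/mol.

cis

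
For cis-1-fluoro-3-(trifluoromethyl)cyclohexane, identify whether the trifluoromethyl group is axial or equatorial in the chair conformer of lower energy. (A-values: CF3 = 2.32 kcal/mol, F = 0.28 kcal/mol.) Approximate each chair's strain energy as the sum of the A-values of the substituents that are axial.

C1 and C3 have the same parity, so for the cis isomer the two substituents are e,e in one chair and a,a in the other.
Chair I (trifluoromethyl axial, fluoro axial): E = 2.60 kcal/mol.
Chair II (trifluoromethyl equatorial, fluoro equatorial): E = 0.00 kcal/mol.
Chair II is the more stable (lower-energy) conformer, and in that chair the trifluoromethyl group is equatorial.

equatorial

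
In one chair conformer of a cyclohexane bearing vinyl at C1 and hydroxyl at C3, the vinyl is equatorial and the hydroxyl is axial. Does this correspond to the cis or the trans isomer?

trans

C1 and C3 have the same parity, so their axial bonds point in the same direction.
With same-parity carbons, two substituents on the same face are both axial or both equatorial; opposite faces give one of each.
Here the groups are equatorial/axial → opposite face → trans.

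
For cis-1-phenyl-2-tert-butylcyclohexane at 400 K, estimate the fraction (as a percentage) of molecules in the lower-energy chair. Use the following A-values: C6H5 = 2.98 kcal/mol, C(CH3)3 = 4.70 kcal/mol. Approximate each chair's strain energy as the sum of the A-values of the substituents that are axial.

89.7%

C1 and C2 have opposite parity, so for the cis isomer the two substituents are one axial and one equatorial in each chair.
Chair I (phenyl axial, tert-butyl equatorial): E = 2.98 kcal/mol; chair II (phenyl equatorial, tert-butyl axial): E = 4.70 kcal/mol.
ΔG = 1.72 kcal/mol between the two chairs.
K = exp(ΔG/RT) with R = 1.987×10⁻³ kcal mol⁻¹ K⁻¹ and T = 400 K gives K ≈ 8.71.
Fraction in the lower-energy chair = K/(K+1) = 89.7%.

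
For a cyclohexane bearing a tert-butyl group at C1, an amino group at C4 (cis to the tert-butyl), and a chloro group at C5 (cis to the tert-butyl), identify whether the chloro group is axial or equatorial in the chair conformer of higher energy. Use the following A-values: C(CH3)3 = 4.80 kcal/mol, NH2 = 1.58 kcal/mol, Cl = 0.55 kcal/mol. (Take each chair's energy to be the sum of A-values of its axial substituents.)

Chair I (tert-butyl axial, amino equatorial, chloro axial): E = 5.35 kcal/mol.
Chair II (tert-butyl equatorial, amino axial, chloro equatorial): E = 1.58 kcal/mol.
Chair I is the less stable (higher-energy) conformer, and in that chair the chloro group is axial.

axial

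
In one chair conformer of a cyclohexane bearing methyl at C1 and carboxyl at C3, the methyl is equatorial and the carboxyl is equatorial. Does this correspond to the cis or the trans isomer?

C1 and C3 have the same parity, so their axial bonds point in the same direction.
With same-parity carbons, two substituents on the same face are both axial or both equatorial; opposite faces give one of each.
Here the groups are equatorial/equatorial → same face → cis.

cis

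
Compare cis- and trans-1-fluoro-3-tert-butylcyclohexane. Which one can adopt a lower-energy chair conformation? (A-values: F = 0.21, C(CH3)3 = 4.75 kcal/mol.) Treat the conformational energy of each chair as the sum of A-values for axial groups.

cis

At 1,3 positions (parity same): cis → (e,e or a,a); trans → (a,e or e,a).
Best chair for cis: E = 0.00 kcal/mol; best chair for trans: E = 0.21 kcal/mol.
The cis isomer is lower by 0.21 kcal/mol.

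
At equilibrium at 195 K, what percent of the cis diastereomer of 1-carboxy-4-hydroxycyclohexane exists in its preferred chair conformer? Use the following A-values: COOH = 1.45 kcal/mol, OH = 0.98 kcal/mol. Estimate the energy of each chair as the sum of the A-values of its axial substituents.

77.1%

C1 and C4 have opposite parity, so for the cis isomer the two substituents are one axial and one equatorial in each chair.
Chair I (carboxyl axial, hydroxyl equatorial): E = 1.45 kcal/mol; chair II (carboxyl equatorial, hydroxyl axial): E = 0.98 kcal/mol.
ΔG = 0.47 kcal/mol between the two chairs.
K = exp(ΔG/RT) with R = 1.987×10⁻³ kcal mol⁻¹ K⁻¹ and T = 195 K gives K ≈ 3.36.
Fraction in the lower-energy chair = K/(K+1) = 77.1%.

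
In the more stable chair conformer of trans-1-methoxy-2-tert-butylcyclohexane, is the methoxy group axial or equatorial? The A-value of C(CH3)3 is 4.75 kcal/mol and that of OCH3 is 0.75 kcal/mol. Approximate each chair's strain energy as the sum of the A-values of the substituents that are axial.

equatorial

C1 and C2 have opposite parity, so for the trans isomer the two substituents are e,e in one chair and a,a in the other.
Chair I (tert-butyl axial, methoxy axial): E = 5.50 kcal/mol.
Chair II (tert-butyl equatorial, methoxy equatorial): E = 0.00 kcal/mol.
Chair II is the more stable (lower-energy) conformer, and in that chair the methoxy group is equatorial.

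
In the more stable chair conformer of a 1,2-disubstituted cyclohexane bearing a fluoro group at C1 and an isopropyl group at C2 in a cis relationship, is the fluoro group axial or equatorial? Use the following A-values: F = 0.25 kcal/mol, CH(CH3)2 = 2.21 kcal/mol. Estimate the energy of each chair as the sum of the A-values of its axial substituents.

axial

C1 and C2 have opposite parity, so for the cis isomer the two substituents are one axial and one equatorial in each chair.
Chair I (fluoro axial, isopropyl equatorial): E = 0.25 kcal/mol.
Chair II (fluoro equatorial, isopropyl axial): E = 2.21 kcal/mol.
Chair I is the more stable (lower-energy) conformer, and in that chair the fluoro group is axial.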